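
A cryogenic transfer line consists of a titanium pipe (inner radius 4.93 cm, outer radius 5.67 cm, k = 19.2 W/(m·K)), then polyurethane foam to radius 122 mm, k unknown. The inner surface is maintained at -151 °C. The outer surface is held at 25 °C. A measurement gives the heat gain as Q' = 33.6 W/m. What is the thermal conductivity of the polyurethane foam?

ΣR = ΔT/Q' = |-151 − 25|/33.6 = 5.238 m·K/W
Known resistances:
  R'_titanium = ln(0.0567/0.0493)/(2πk) = 0.1399/(2π·19.2) = 0.001159 m·K/W
R_polyurethane foam = ΣR − ΣR_known = 5.238 − 0.001159 = 5.237 m·K/W
ln(r₂/r₁)/(2πk) = 5.237 ⇒ k = 0.7662/(2π·5.237) = 0.0233 W/m·K

k = 0.0233 W/m·K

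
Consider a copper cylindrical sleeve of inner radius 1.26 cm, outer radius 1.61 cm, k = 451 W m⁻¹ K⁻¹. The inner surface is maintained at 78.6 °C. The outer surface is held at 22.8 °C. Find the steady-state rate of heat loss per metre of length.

Q' = 645 kW/m

Q' = 2πk·ΔT/ln(r₂/r₁) = 2π × 451 × 55.8 / ln(0.0161/0.0126) = 6.45×10^5 W/m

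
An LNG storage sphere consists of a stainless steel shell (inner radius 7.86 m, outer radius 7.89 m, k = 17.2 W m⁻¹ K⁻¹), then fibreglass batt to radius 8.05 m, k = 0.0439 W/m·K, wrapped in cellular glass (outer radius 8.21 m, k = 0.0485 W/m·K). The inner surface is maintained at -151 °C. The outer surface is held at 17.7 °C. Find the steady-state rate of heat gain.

Resistance network (inner→outer):
  R_stainless steel = (1/7.86 − 1/7.89)/(4πk) = 4.838×10^-4/(4π·17.2) = 2.238×10^-6 K/W
  R_fibreglass batt = (1/7.89 − 1/8.05)/(4πk) = 0.002519/(4π·0.0439) = 0.004566 K/W
  R_cellular glass = (1/8.05 − 1/8.21)/(4πk) = 0.002421/(4π·0.0485) = 0.003972 K/W
ΣR = 2.238×10^-6 + 0.004566 + 0.003972 = 0.008540 K/W
Q = ΔT/ΣR = (-151 °C − 17.7 °C)/0.008540 = -19800 W
(Negative Q ⇒ heat flows inward; heat gain = 19800 W.)

Q = 19800 W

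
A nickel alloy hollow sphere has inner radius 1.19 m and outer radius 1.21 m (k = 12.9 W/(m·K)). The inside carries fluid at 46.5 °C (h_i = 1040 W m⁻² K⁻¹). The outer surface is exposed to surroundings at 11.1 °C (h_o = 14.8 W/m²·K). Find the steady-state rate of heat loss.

Q = 9290 W

Series thermal resistances, inner to outer:
  R_conv,in = 1/(4πr²h) = 1/(4π·1.19²·1040) = 5.403×10^-5 K/W
  R_nickel alloy = (1/1.19 − 1/1.21)/(4πk) = 0.01389/(4π·12.9) = 8.568×10^-5 K/W
  R_conv,out = 1/(4πr²h) = 1/(4π·1.21²·14.8) = 0.003672 K/W
ΣR = 5.403×10^-5 + 8.568×10^-5 + 0.003672 = 0.003812 K/W
Q = ΔT/ΣR = (46.5 °C − 11.1 °C)/0.003812 = 9290 W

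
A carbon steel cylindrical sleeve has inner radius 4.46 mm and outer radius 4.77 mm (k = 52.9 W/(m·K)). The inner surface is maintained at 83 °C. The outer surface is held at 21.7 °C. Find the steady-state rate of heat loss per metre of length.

Q' = 2πk·ΔT/ln(r₂/r₁) = 2π × 52.9 × 61.3 / ln(0.00477/0.00446) = 3.03×10^5 W/m

Q' = 3.03×10^5 W/m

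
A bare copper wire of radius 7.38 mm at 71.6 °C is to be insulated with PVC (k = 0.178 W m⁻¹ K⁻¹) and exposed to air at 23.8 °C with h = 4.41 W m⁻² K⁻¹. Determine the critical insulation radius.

For a cylinder, r_cr = k_ins/h = 0.178/4.41 = 0.0404 m = 4.04 cm

r_cr = 4.04 cm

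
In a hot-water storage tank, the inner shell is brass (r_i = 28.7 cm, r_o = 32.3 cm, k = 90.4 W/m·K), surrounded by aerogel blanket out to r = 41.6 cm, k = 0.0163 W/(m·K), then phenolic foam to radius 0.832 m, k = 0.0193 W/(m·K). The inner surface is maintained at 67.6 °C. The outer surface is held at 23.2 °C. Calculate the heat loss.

Q = 5.33 W

Series thermal resistances, inner to outer:
  R_brass = (1/0.287 − 1/0.323)/(4πk) = 0.3883/(4π·90.4) = 3.419×10^-4 K/W
  R_aerogel blanket = (1/0.323 − 1/0.416)/(4πk) = 0.6921/(4π·0.0163) = 3.379 K/W
  R_phenolic foam = (1/0.416 − 1/0.832)/(4πk) = 1.202/(4π·0.0193) = 4.956 K/W
ΣR = 3.419×10^-4 + 3.379 + 4.956 = 8.335 K/W
Q = ΔT/ΣR = (67.6 °C − 23.2 °C)/8.335 = 5.33 W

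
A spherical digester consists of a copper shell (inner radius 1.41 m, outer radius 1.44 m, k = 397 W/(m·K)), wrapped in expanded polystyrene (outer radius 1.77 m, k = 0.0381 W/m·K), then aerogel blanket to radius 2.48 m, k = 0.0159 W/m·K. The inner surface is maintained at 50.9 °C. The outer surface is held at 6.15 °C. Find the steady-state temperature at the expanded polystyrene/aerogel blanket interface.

T = 39.7 °C

Series thermal resistances, inner to outer:
  R_copper = (1/1.41 − 1/1.44)/(4πk) = 0.01478/(4π·397) = 2.962×10^-6 K/W
  R_expanded polystyrene = (1/1.44 − 1/1.77)/(4πk) = 0.1295/(4π·0.0381) = 0.2704 K/W
  R_aerogel blanket = (1/1.77 − 1/2.48)/(4πk) = 0.1617/(4π·0.0159) = 0.8095 K/W
ΣR = 2.962×10^-6 + 0.2704 + 0.8095 = 1.080 K/W
Q = ΔT/ΣR = (50.9 °C − 6.15 °C)/1.080 = 41.44 W
From the inner boundary to the expanded polystyrene/aerogel blanket interface, ΣR_partial = 0.2704 K/W.
T_interface = T_in − Q·ΣR_partial = 50.9 °C − (41.44)(0.2704) = 39.7 °C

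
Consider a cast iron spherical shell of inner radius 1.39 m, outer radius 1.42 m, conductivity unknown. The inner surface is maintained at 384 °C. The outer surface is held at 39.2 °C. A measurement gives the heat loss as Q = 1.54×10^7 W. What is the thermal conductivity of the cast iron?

ΣR = ΔT/Q = |384 − 39.2|/1.54×10^7 = 2.239×10^-5 K/W
(1/r₁−1/r₂)/(4πk) = 2.239×10^-5 ⇒ k = 0.01520/(4π·2.239×10^-5) = 54.0 W/m·K

k = 54.0 W/m·K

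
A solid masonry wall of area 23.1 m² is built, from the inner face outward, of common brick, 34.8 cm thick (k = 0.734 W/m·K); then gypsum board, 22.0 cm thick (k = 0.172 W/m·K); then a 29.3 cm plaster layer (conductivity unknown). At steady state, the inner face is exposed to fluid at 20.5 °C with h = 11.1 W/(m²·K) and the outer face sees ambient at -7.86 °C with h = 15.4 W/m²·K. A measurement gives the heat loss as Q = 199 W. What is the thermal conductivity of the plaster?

k = 0.212 W/m·K

ΣR = ΔT/Q = |20.5 − -7.86|/199 = 0.1425 K/W
Known resistances:
  R_conv,in = 1/(hA) = 1/(11.1·23.1) = 0.003900 K/W
  R_common brick = L/(kA) = 0.348/(0.734·23.1) = 0.02052 K/W
  R_gypsum board = L/(kA) = 0.220/(0.172·23.1) = 0.05537 K/W
  R_conv,out = 1/(hA) = 1/(15.4·23.1) = 0.002811 K/W
R_plaster = ΣR − ΣR_known = 0.1425 − 0.08260 = 0.05990 K/W
L/(kA) = 0.05990 ⇒ k = 0.293/(0.05990·23.1) = 0.212 W/m·K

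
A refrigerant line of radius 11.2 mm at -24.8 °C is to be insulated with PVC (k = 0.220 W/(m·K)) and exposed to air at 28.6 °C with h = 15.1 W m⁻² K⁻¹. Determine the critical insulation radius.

For a cylinder, r_cr = k_ins/h = 0.220/15.1 = 0.0146 m = 1.46 cm

r_cr = 1.46 cm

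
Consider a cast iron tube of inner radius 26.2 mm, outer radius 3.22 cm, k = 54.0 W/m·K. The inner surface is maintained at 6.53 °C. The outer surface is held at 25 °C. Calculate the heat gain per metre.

Q' = 30.4 kW/m

Q' = 2πk·ΔT/ln(r₂/r₁) = 2π × 54.0 × 18.47 / ln(0.0322/0.0262) = 30400 W/m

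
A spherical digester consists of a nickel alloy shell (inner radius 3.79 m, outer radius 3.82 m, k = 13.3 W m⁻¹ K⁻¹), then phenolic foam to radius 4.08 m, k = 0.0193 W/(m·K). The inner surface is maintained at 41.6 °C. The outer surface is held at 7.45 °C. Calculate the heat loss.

Q = 496 W

Series thermal resistances, inner to outer:
  R_nickel alloy = (1/3.79 − 1/3.82)/(4πk) = 0.002072/(4π·13.3) = 1.240×10^-5 K/W
  R_phenolic foam = (1/3.82 − 1/4.08)/(4πk) = 0.01668/(4π·0.0193) = 0.06878 K/W
ΣR = 1.240×10^-5 + 0.06878 = 0.06879 K/W
Q = ΔT/ΣR = (41.6 °C − 7.45 °C)/0.06879 = 496 W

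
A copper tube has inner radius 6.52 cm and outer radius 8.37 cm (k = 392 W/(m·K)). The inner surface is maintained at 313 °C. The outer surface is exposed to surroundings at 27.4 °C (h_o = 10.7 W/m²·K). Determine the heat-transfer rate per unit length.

Q' = 1610 W/m

Series thermal resistances, inner to outer:
  R'_copper = ln(0.0837/0.0652)/(2πk) = 0.2498/(2π·392) = 1.014×10^-4 m·K/W
  R'_conv,out = 1/(2πr h) = 1/(2π·0.0837·10.7) = 0.1777 m·K/W
ΣR = 1.014×10^-4 + 0.1777 = 0.1778 m·K/W
Q' = ΔT/ΣR = (313 °C − 27.4 °C)/0.1778 = 1610 W/m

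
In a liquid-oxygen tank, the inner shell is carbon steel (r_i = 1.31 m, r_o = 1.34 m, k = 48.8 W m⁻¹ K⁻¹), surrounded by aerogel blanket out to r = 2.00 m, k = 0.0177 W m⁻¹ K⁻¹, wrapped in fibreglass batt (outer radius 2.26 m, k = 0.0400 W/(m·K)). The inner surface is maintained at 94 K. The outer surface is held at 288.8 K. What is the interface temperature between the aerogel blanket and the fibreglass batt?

Treat each layer as a resistance in series:
  R_carbon steel = (1/1.31 − 1/1.34)/(4πk) = 0.01709/(4π·48.8) = 2.787×10^-5 K/W
  R_aerogel blanket = (1/1.34 − 1/2.00)/(4πk) = 0.2463/(4π·0.0177) = 1.107 K/W
  R_fibreglass batt = (1/2.00 − 1/2.26)/(4πk) = 0.05752/(4π·0.0400) = 0.1144 K/W
ΣR = 2.787×10^-5 + 1.107 + 0.1144 = 1.221 K/W
Q = ΔT/ΣR = (94 K − 288.8 K)/1.221 = -159.5 W
From the inner boundary to the aerogel blanket/fibreglass batt interface, ΣR_partial = 1.107 K/W.
T_interface = T_in − Q·ΣR_partial = 94 K − (-159.5)(1.107) = 270.6 K

T = 270.6 K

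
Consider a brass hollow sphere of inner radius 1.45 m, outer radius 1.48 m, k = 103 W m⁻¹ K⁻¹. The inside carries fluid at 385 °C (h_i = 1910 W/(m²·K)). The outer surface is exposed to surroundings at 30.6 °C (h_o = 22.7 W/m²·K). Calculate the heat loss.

Series thermal resistances, inner to outer:
  R_conv,in = 1/(4πr²h) = 1/(4π·1.45²·1910) = 1.982×10^-5 K/W
  R_brass = (1/1.45 − 1/1.48)/(4πk) = 0.01398/(4π·103) = 1.080×10^-5 K/W
  R_conv,out = 1/(4πr²h) = 1/(4π·1.48²·22.7) = 0.001600 K/W
ΣR = 1.982×10^-5 + 1.080×10^-5 + 0.001600 = 0.001631 K/W
Q = ΔT/ΣR = (385 °C − 30.6 °C)/0.001631 = 2.17×10^5 W

Q = 2.17×10^5 W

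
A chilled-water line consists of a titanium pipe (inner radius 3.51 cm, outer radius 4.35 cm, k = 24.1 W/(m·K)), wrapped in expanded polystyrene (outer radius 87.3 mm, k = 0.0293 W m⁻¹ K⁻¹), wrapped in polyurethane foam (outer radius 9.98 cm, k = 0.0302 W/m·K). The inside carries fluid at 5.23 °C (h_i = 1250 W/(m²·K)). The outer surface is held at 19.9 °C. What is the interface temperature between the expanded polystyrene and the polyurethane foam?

Resistance network (inner→outer):
  R'_conv,in = 1/(2πr h) = 1/(2π·0.0351·1250) = 0.003627 m·K/W
  R'_titanium = ln(0.0435/0.0351)/(2πk) = 0.2146/(2π·24.1) = 0.001417 m·K/W
  R'_expanded polystyrene = ln(0.0873/0.0435)/(2πk) = 0.6966/(2π·0.0293) = 3.784 m·K/W
  R'_polyurethane foam = ln(0.0998/0.0873)/(2πk) = 0.1338/(2π·0.0302) = 0.7052 m·K/W
ΣR = 0.003627 + 0.001417 + 3.784 + 0.7052 = 4.494 m·K/W
Q' = ΔT/ΣR = (5.23 °C − 19.9 °C)/4.494 = -3.264 W/m
From the inner boundary to the expanded polystyrene/polyurethane foam interface, ΣR_partial = 3.789 m·K/W.
T_interface = T_in − Q'·ΣR_partial = 5.23 °C − (-3.264)(3.789) = 17.6 °C

T = 17.6 °C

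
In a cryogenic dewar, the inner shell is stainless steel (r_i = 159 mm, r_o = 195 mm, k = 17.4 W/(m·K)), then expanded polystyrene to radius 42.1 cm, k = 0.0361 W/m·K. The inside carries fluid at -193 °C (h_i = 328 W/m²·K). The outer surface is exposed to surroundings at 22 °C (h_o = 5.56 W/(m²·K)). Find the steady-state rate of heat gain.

Q = 34.9 W

Resistance network (inner→outer):
  R_conv,in = 1/(4πr²h) = 1/(4π·0.159²·328) = 0.009597 K/W
  R_stainless steel = (1/0.159 − 1/0.195)/(4πk) = 1.161/(4π·17.4) = 0.005310 K/W
  R_expanded polystyrene = (1/0.195 − 1/0.421)/(4πk) = 2.753/(4π·0.0361) = 6.068 K/W
  R_conv,out = 1/(4πr²h) = 1/(4π·0.421²·5.56) = 0.08075 K/W
ΣR = 0.009597 + 0.005310 + 6.068 + 0.08075 = 6.164 K/W
Q = ΔT/ΣR = (-193 °C − 22 °C)/6.164 = -34.9 W
(Negative Q ⇒ heat flows inward; heat gain = 34.9 W.)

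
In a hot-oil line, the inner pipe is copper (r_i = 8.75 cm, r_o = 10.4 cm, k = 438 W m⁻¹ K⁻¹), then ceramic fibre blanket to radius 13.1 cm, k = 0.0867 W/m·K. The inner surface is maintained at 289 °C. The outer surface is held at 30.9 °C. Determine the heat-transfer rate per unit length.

Resistance network (inner→outer):
  R'_copper = ln(0.104/0.0875)/(2πk) = 0.1728/(2π·438) = 6.277×10^-5 m·K/W
  R'_ceramic fibre blanket = ln(0.131/0.104)/(2πk) = 0.2308/(2π·0.0867) = 0.4237 m·K/W
ΣR = 6.277×10^-5 + 0.4237 = 0.4238 m·K/W
Q' = ΔT/ΣR = (289 °C − 30.9 °C)/0.4238 = 609 W/m

Q' = 609 W/m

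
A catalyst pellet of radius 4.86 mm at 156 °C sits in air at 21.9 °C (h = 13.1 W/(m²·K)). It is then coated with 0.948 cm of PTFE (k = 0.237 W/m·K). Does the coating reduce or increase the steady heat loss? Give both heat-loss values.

increases: 0.521 → 1.78 W

Critical radius for a sphere: r_cr = 2k/h = 0.0362 m = 3.62 cm.
Outer radius after coating: r₂ = 0.00486 + 0.00948 = 0.01434 m.
Since r₁ < r_cr and r₂ ≤ r_cr, the coating moves toward the maximum at r_cr — heat loss rises.
Bare: R = 1/(4πr₁²h) = 257.2 K/W; Q = 134.1/257.2 = 0.521 W.
Coated: R = R_cond + R_conv = 75.21 K/W; Q = 134.1/75.21 = 1.78 W.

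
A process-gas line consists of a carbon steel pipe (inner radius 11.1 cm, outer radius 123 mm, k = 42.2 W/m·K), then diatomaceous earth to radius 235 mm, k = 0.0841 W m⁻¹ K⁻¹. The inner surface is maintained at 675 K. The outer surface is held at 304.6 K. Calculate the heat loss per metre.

Q' = 302 W/m

Treat each layer as a resistance in series:
  R'_carbon steel = ln(0.123/0.111)/(2πk) = 0.1027/(2π·42.2) = 3.872×10^-4 m·K/W
  R'_diatomaceous earth = ln(0.235/0.123)/(2πk) = 0.6474/(2π·0.0841) = 1.225 m·K/W
ΣR = 3.872×10^-4 + 1.225 = 1.225 m·K/W
Q' = ΔT/ΣR = (675 K − 304.6 K)/1.225 = 302 W/m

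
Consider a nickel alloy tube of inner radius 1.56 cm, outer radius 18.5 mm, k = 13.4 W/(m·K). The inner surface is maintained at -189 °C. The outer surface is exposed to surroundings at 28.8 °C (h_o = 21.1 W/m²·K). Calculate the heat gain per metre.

Series thermal resistances, inner to outer:
  R'_nickel alloy = ln(0.0185/0.0156)/(2πk) = 0.1705/(2π·13.4) = 0.002025 m·K/W
  R'_conv,out = 1/(2πr h) = 1/(2π·0.0185·21.1) = 0.4077 m·K/W
ΣR = 0.002025 + 0.4077 = 0.4097 m·K/W
Q' = ΔT/ΣR = (-189 °C − 28.8 °C)/0.4097 = -532 W/m
(Negative Q' ⇒ heat flows inward; heat gain = 532 W/m.)

Q' = 532 W/m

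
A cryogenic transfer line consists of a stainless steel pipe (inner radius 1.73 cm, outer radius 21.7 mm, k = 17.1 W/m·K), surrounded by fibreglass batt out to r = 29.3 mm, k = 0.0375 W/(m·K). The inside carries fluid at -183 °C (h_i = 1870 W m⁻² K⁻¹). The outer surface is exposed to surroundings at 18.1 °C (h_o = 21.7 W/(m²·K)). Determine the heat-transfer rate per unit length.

Q' = 131 W/m

Treat each layer as a resistance in series:
  R'_conv,in = 1/(2πr h) = 1/(2π·0.0173·1870) = 0.004920 m·K/W
  R'_stainless steel = ln(0.0217/0.0173)/(2πk) = 0.2266/(2π·17.1) = 0.002109 m·K/W
  R'_fibreglass batt = ln(0.0293/0.0217)/(2πk) = 0.3003/(2π·0.0375) = 1.274 m·K/W
  R'_conv,out = 1/(2πr h) = 1/(2π·0.0293·21.7) = 0.2503 m·K/W
ΣR = 0.004920 + 0.002109 + 1.274 + 0.2503 = 1.531 m·K/W
Q' = ΔT/ΣR = (-183 °C − 18.1 °C)/1.531 = -131 W/m
(Negative Q' ⇒ heat flows inward; heat gain = 131 W/m.)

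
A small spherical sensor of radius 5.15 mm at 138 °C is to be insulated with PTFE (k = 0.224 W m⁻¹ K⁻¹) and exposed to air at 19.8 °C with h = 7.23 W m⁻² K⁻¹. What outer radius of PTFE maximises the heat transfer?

r_cr = 6.20 cm

For a sphere, r_cr = 2k_ins/h = 2·0.224/7.23 = 0.0620 m = 6.20 cm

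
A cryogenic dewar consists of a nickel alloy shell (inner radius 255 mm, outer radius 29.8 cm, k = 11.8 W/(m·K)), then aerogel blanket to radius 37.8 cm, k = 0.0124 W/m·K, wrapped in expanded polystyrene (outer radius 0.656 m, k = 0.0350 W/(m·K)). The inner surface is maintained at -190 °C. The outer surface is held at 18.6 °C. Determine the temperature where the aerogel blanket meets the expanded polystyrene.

T = -56.2 °C

Treat each layer as a resistance in series:
  R_nickel alloy = (1/0.255 − 1/0.298)/(4πk) = 0.5659/(4π·11.8) = 0.003816 K/W
  R_aerogel blanket = (1/0.298 − 1/0.378)/(4πk) = 0.7102/(4π·0.0124) = 4.558 K/W
  R_expanded polystyrene = (1/0.378 − 1/0.656)/(4πk) = 1.121/(4π·0.0350) = 2.549 K/W
ΣR = 0.003816 + 4.558 + 2.549 = 7.111 K/W
Q = ΔT/ΣR = (-190 °C − 18.6 °C)/7.111 = -29.33 W
From the inner boundary to the aerogel blanket/expanded polystyrene interface, ΣR_partial = 4.562 K/W.
T_interface = T_in − Q·ΣR_partial = -190 °C − (-29.33)(4.562) = -56.2 °C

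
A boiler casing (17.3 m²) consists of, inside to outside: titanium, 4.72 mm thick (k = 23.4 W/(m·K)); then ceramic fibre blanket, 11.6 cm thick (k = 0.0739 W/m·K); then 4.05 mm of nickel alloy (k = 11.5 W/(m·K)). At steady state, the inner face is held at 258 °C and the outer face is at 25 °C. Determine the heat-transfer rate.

Series thermal resistances, inner to outer:
  R_titanium = L/(kA) = 0.00472/(23.4·17.3) = 1.166×10^-5 K/W
  R_ceramic fibre blanket = L/(kA) = 0.116/(0.0739·17.3) = 0.09073 K/W
  R_nickel alloy = L/(kA) = 0.00405/(11.5·17.3) = 2.036×10^-5 K/W
ΣR = 1.166×10^-5 + 0.09073 + 2.036×10^-5 = 0.09076 K/W
Q = ΔT/ΣR = (258 °C − 25 °C)/0.09076 = 2570 W

Q = 2.57 kW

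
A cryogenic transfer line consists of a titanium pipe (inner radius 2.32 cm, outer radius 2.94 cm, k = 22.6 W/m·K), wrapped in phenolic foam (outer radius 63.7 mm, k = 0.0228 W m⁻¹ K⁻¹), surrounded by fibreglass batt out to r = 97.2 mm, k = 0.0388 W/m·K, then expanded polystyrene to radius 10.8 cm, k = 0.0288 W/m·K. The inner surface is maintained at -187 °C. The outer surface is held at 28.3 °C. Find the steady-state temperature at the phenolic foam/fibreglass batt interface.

T = -36.3 °C

Series thermal resistances, inner to outer:
  R'_titanium = ln(0.0294/0.0232)/(2πk) = 0.2368/(2π·22.6) = 0.001668 m·K/W
  R'_phenolic foam = ln(0.0637/0.0294)/(2πk) = 0.7732/(2π·0.0228) = 5.397 m·K/W
  R'_fibreglass batt = ln(0.0972/0.0637)/(2πk) = 0.4226/(2π·0.0388) = 1.733 m·K/W
  R'_expanded polystyrene = ln(0.108/0.0972)/(2πk) = 0.1054/(2π·0.0288) = 0.5822 m·K/W
ΣR = 0.001668 + 5.397 + 1.733 + 0.5822 = 7.714 m·K/W
Q' = ΔT/ΣR = (-187 °C − 28.3 °C)/7.714 = -27.91 W/m
From the inner boundary to the phenolic foam/fibreglass batt interface, ΣR_partial = 5.399 m·K/W.
T_interface = T_in − Q'·ΣR_partial = -187 °C − (-27.91)(5.399) = -36.3 °C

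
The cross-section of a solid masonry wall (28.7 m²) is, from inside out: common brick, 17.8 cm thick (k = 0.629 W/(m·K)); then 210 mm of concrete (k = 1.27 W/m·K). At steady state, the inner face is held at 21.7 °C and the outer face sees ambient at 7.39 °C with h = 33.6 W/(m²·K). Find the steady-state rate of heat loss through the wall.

Q = 859 W

Resistance network (inner→outer):
  R_common brick = L/(kA) = 0.178/(0.629·28.7) = 0.009860 K/W
  R_concrete = L/(kA) = 0.210/(1.27·28.7) = 0.005761 K/W
  R_conv,out = 1/(hA) = 1/(33.6·28.7) = 0.001037 K/W
ΣR = 0.009860 + 0.005761 + 0.001037 = 0.01666 K/W
Q = ΔT/ΣR = (21.7 °C − 7.39 °C)/0.01666 = 859 W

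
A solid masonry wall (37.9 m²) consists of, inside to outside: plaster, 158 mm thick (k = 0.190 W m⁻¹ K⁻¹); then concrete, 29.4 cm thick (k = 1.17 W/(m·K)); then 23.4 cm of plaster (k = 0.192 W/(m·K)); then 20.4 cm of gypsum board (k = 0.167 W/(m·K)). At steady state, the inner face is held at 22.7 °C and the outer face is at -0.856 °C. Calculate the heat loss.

Q = 253 W

Treat each layer as a resistance in series:
  R_plaster = L/(kA) = 0.158/(0.190·37.9) = 0.02194 K/W
  R_concrete = L/(kA) = 0.294/(1.17·37.9) = 0.006630 K/W
  R_plaster = L/(kA) = 0.234/(0.192·37.9) = 0.03216 K/W
  R_gypsum board = L/(kA) = 0.204/(0.167·37.9) = 0.03223 K/W
ΣR = 0.02194 + 0.006630 + 0.03216 + 0.03223 = 0.09296 K/W
Q = ΔT/ΣR = (22.7 °C − -0.856 °C)/0.09296 = 253 W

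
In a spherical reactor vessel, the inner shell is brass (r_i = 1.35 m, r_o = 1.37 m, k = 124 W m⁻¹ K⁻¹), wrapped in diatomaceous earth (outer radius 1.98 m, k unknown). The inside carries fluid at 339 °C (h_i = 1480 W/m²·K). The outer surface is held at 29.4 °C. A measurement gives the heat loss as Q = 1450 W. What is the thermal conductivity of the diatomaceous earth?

k = 0.0838 W/m·K

ΣR = ΔT/Q = |339 − 29.4|/1450 = 0.2135 K/W
Known resistances:
  R_conv,in = 1/(4πr²h) = 1/(4π·1.35²·1480) = 2.950×10^-5 K/W
  R_brass = (1/1.35 − 1/1.37)/(4πk) = 0.01081/(4π·124) = 6.940×10^-6 K/W
R_diatomaceous earth = ΣR − ΣR_known = 0.2135 − 3.644×10^-5 = 0.2135 K/W
(1/r₁−1/r₂)/(4πk) = 0.2135 ⇒ k = 0.2249/(4π·0.2135) = 0.0838 W/m·K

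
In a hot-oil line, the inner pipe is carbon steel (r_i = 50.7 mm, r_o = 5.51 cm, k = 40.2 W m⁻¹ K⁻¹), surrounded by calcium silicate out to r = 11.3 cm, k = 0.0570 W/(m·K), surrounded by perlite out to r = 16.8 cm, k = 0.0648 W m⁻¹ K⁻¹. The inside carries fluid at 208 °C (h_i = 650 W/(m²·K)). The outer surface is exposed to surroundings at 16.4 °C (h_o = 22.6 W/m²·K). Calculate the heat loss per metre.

Series thermal resistances, inner to outer:
  R'_conv,in = 1/(2πr h) = 1/(2π·0.0507·650) = 0.004829 m·K/W
  R'_carbon steel = ln(0.0551/0.0507)/(2πk) = 0.08322/(2π·40.2) = 3.295×10^-4 m·K/W
  R'_calcium silicate = ln(0.113/0.0551)/(2πk) = 0.7182/(2π·0.0570) = 2.005 m·K/W
  R'_perlite = ln(0.168/0.113)/(2πk) = 0.3966/(2π·0.0648) = 0.9740 m·K/W
  R'_conv,out = 1/(2πr h) = 1/(2π·0.168·22.6) = 0.04192 m·K/W
ΣR = 0.004829 + 3.295×10^-4 + 2.005 + 0.9740 + 0.04192 = 3.026 m·K/W
Q' = ΔT/ΣR = (208 °C − 16.4 °C)/3.026 = 63.3 W/m

Q' = 63.3 W/m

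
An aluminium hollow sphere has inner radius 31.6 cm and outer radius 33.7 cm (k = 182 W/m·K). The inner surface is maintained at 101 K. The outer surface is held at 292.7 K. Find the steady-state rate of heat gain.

Q = 2220 kW

Q = 4πk·ΔT/(1/r₁ − 1/r₂) = 4π × 182 × 191.7 / (1/0.316 − 1/0.337) = 2.22×10^6 W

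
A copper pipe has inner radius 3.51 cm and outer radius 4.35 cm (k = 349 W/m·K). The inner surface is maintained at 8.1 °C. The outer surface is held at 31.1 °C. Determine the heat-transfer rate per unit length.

Q' = 235 kW/m

Q' = 2πk·ΔT/ln(r₂/r₁) = 2π × 349 × 23 / ln(0.0435/0.0351) = 2.35×10^5 W/m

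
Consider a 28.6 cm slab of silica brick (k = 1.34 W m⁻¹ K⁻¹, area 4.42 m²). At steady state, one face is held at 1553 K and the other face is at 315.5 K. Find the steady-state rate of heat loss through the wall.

Q = kA·ΔT/L = 1.34 × 4.42 × |1553 K − 315.5 K| / 0.286 = 25600 W

Q = 25.6 kW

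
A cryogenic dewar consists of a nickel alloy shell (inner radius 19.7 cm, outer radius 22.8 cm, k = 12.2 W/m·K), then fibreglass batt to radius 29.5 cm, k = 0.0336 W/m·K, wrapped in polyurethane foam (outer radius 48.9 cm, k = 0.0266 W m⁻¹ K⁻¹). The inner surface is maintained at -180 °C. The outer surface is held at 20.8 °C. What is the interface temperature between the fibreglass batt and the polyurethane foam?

Resistance network (inner→outer):
  R_nickel alloy = (1/0.197 − 1/0.228)/(4πk) = 0.6902/(4π·12.2) = 0.004502 K/W
  R_fibreglass batt = (1/0.228 − 1/0.295)/(4πk) = 0.9961/(4π·0.0336) = 2.359 K/W
  R_polyurethane foam = (1/0.295 − 1/0.489)/(4πk) = 1.345/(4π·0.0266) = 4.023 K/W
ΣR = 0.004502 + 2.359 + 4.023 = 6.387 K/W
Q = ΔT/ΣR = (-180 °C − 20.8 °C)/6.387 = -31.44 W
From the inner boundary to the fibreglass batt/polyurethane foam interface, ΣR_partial = 2.364 K/W.
T_interface = T_in − Q·ΣR_partial = -180 °C − (-31.44)(2.364) = -106 °C

T = -106 °C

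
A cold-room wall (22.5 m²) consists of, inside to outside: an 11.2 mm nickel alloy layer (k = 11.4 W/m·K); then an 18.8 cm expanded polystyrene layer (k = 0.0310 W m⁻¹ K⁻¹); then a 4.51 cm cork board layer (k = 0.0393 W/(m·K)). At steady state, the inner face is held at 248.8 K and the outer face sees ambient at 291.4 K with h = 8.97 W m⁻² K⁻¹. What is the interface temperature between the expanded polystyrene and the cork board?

T = 284.1 K

Series thermal resistances, inner to outer:
  R_nickel alloy = L/(kA) = 0.0112/(11.4·22.5) = 4.366×10^-5 K/W
  R_expanded polystyrene = L/(kA) = 0.188/(0.0310·22.5) = 0.2695 K/W
  R_cork board = L/(kA) = 0.0451/(0.0393·22.5) = 0.05100 K/W
  R_conv,out = 1/(hA) = 1/(8.97·22.5) = 0.004955 K/W
ΣR = 4.366×10^-5 + 0.2695 + 0.05100 + 0.004955 = 0.3255 K/W
Q = ΔT/ΣR = (248.8 K − 291.4 K)/0.3255 = -130.9 W
From the inner boundary to the expanded polystyrene/cork board interface, ΣR_partial = 0.2695 K/W.
T_interface = T_in − Q·ΣR_partial = 248.8 K − (-130.9)(0.2695) = 284.1 K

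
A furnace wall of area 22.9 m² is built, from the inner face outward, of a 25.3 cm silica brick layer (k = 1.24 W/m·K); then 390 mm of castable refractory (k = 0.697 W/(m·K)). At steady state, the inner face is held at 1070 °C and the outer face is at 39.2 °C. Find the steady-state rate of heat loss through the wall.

Q = 30900 W

Series thermal resistances, inner to outer:
  R_silica brick = L/(kA) = 0.253/(1.24·22.9) = 0.008910 K/W
  R_castable refractory = L/(kA) = 0.390/(0.697·22.9) = 0.02443 K/W
ΣR = 0.008910 + 0.02443 = 0.03334 K/W
Q = ΔT/ΣR = (1070 °C − 39.2 °C)/0.03334 = 30900 W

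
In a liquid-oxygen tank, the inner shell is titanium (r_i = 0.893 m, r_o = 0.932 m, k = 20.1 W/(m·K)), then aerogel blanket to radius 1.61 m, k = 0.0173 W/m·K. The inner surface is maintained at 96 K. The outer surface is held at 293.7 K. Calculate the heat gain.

Resistance network (inner→outer):
  R_titanium = (1/0.893 − 1/0.932)/(4πk) = 0.04686/(4π·20.1) = 1.855×10^-4 K/W
  R_aerogel blanket = (1/0.932 − 1/1.61)/(4πk) = 0.4518/(4π·0.0173) = 2.078 K/W
ΣR = 1.855×10^-4 + 2.078 = 2.078 K/W
Q = ΔT/ΣR = (96 K − 293.7 K)/2.078 = -95.1 W
(Negative Q ⇒ heat flows inward; heat gain = 95.1 W.)

Q = 95.1 W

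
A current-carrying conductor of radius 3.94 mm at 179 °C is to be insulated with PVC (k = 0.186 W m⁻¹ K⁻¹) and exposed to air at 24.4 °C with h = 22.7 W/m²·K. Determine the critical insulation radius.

For a cylinder, r_cr = k_ins/h = 0.186/22.7 = 0.00819 m = 0.819 cm

r_cr = 0.819 cm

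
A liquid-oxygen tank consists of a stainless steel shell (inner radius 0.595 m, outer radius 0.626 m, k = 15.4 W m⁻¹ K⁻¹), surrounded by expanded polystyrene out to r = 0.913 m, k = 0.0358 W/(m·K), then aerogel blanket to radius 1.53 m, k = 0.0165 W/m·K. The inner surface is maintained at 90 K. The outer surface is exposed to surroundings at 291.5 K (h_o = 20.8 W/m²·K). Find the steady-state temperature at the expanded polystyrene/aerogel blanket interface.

Resistance network (inner→outer):
  R_stainless steel = (1/0.595 − 1/0.626)/(4πk) = 0.08323/(4π·15.4) = 4.301×10^-4 K/W
  R_expanded polystyrene = (1/0.626 − 1/0.913)/(4πk) = 0.5022/(4π·0.0358) = 1.116 K/W
  R_aerogel blanket = (1/0.913 − 1/1.53)/(4πk) = 0.4417/(4π·0.0165) = 2.130 K/W
  R_conv,out = 1/(4πr²h) = 1/(4π·1.53²·20.8) = 0.001634 K/W
ΣR = 4.301×10^-4 + 1.116 + 2.130 + 0.001634 = 3.248 K/W
Q = ΔT/ΣR = (90 K − 291.5 K)/3.248 = -62.04 W
From the inner boundary to the expanded polystyrene/aerogel blanket interface, ΣR_partial = 1.116 K/W.
T_interface = T_in − Q·ΣR_partial = 90 K − (-62.04)(1.116) = 159 K

T = 159 K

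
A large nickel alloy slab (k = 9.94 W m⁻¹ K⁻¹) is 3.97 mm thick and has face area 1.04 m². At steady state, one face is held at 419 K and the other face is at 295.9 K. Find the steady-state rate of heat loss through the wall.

Q = 3.21×10^5 W

Q = kA·ΔT/L = 9.94 × 1.04 × |419 K − 295.9 K| / 0.00397 = 3.21×10^5 W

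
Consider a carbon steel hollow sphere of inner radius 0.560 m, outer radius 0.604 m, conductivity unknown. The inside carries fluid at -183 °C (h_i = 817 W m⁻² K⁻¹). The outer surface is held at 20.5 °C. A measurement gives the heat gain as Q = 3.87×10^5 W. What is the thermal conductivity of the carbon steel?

k = 48.1 W/m·K

ΣR = ΔT/Q = |-183 − 20.5|/3.87×10^5 = 5.258×10^-4 K/W
Known resistances:
  R_conv,in = 1/(4πr²h) = 1/(4π·0.560²·817) = 3.106×10^-4 K/W
R_carbon steel = ΣR − ΣR_known = 5.258×10^-4 − 3.106×10^-4 = 2.152×10^-4 K/W
(1/r₁−1/r₂)/(4πk) = 2.152×10^-4 ⇒ k = 0.1301/(4π·2.152×10^-4) = 48.1 W/m·K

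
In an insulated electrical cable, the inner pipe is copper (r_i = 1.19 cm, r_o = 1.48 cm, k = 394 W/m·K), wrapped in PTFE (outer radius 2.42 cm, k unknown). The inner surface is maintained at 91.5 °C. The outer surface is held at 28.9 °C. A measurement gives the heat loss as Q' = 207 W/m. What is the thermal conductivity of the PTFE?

k = 0.259 W/m·K

ΣR = ΔT/Q' = |91.5 − 28.9|/207 = 0.3024 m·K/W
Known resistances:
  R'_copper = ln(0.0148/0.0119)/(2πk) = 0.2181/(2π·394) = 8.810×10^-5 m·K/W
R_PTFE = ΣR − ΣR_known = 0.3024 − 8.810×10^-5 = 0.3023 m·K/W
ln(r₂/r₁)/(2πk) = 0.3023 ⇒ k = 0.4917/(2π·0.3023) = 0.259 W/m·K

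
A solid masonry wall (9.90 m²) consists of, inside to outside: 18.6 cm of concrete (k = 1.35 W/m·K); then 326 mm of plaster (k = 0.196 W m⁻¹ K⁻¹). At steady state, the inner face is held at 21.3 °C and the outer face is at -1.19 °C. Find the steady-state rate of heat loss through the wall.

Q = 124 W

Series thermal resistances, inner to outer:
  R_concrete = L/(kA) = 0.186/(1.35·9.90) = 0.01392 K/W
  R_plaster = L/(kA) = 0.326/(0.196·9.90) = 0.1680 K/W
ΣR = 0.01392 + 0.1680 = 0.1819 K/W
Q = ΔT/ΣR = (21.3 °C − -1.19 °C)/0.1819 = 124 W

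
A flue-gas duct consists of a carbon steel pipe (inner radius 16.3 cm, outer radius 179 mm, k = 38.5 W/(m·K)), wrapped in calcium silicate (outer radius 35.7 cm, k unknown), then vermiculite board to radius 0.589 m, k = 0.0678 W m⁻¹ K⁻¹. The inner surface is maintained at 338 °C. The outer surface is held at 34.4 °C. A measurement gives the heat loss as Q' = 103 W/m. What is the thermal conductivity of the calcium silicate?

k = 0.0620 W/m·K

ΣR = ΔT/Q' = |338 − 34.4|/103 = 2.948 m·K/W
Known resistances:
  R'_carbon steel = ln(0.179/0.163)/(2πk) = 0.09364/(2π·38.5) = 3.871×10^-4 m·K/W
  R'_vermiculite board = ln(0.589/0.357)/(2πk) = 0.5007/(2π·0.0678) = 1.175 m·K/W
R_calcium silicate = ΣR − ΣR_known = 2.948 − 1.175 = 1.773 m·K/W
ln(r₂/r₁)/(2πk) = 1.773 ⇒ k = 0.6903/(2π·1.773) = 0.0620 W/m·K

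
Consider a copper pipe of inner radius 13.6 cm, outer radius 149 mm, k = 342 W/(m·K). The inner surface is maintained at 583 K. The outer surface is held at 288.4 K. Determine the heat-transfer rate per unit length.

Q' = 6930 kW/m

Q' = 2πk·ΔT/ln(r₂/r₁) = 2π × 342 × 294.6 / ln(0.149/0.136) = 6.93×10^6 W/m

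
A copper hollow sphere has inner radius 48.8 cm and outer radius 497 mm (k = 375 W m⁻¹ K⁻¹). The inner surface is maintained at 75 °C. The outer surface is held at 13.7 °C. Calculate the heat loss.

Q = 4πk·ΔT/(1/r₁ − 1/r₂) = 4π × 375 × 61.3 / (1/0.488 − 1/0.497) = 7.78×10^6 W

Q = 7.78×10^6 W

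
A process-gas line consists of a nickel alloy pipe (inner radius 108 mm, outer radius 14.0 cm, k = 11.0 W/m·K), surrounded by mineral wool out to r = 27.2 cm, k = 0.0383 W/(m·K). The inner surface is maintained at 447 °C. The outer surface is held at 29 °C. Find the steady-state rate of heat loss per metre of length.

Treat each layer as a resistance in series:
  R'_nickel alloy = ln(0.140/0.108)/(2πk) = 0.2595/(2π·11.0) = 0.003755 m·K/W
  R'_mineral wool = ln(0.272/0.140)/(2πk) = 0.6642/(2π·0.0383) = 2.760 m·K/W
ΣR = 0.003755 + 2.760 = 2.764 m·K/W
Q' = ΔT/ΣR = (447 °C − 29 °C)/2.764 = 151 W/m

Q' = 151 W/m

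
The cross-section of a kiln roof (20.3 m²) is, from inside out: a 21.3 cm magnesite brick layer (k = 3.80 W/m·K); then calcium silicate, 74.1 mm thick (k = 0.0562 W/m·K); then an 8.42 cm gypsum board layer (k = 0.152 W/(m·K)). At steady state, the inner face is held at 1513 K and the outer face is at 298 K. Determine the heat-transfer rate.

Series thermal resistances, inner to outer:
  R_magnesite brick = L/(kA) = 0.213/(3.80·20.3) = 0.002761 K/W
  R_calcium silicate = L/(kA) = 0.0741/(0.0562·20.3) = 0.06495 K/W
  R_gypsum board = L/(kA) = 0.0842/(0.152·20.3) = 0.02729 K/W
ΣR = 0.002761 + 0.06495 + 0.02729 = 0.09500 K/W
Q = ΔT/ΣR = (1513 K − 298 K)/0.09500 = 12800 W

Q = 12.8 kW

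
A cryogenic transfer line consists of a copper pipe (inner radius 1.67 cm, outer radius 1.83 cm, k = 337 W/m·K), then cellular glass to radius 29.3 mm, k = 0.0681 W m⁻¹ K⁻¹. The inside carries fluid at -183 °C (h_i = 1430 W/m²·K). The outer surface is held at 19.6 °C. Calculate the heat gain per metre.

Q' = 183 W/m

Series thermal resistances, inner to outer:
  R'_conv,in = 1/(2πr h) = 1/(2π·0.0167·1430) = 0.006665 m·K/W
  R'_copper = ln(0.0183/0.0167)/(2πk) = 0.09149/(2π·337) = 4.321×10^-5 m·K/W
  R'_cellular glass = ln(0.0293/0.0183)/(2πk) = 0.4707/(2π·0.0681) = 1.100 m·K/W
ΣR = 0.006665 + 4.321×10^-5 + 1.100 = 1.107 m·K/W
Q' = ΔT/ΣR = (-183 °C − 19.6 °C)/1.107 = -183 W/m
(Negative Q' ⇒ heat flows inward; heat gain = 183 W/m.)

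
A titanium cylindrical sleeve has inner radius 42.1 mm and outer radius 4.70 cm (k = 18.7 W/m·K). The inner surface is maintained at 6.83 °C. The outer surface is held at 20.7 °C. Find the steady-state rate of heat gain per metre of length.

Q' = 14.8 kW/m

Q' = 2πk·ΔT/ln(r₂/r₁) = 2π × 18.7 × 13.87 / ln(0.0470/0.0421) = 14800 W/m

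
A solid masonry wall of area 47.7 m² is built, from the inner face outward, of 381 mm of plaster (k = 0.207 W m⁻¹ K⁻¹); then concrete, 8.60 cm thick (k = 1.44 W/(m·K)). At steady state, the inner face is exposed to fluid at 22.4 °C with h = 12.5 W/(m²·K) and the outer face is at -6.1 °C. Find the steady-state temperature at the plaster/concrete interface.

T = -5.24 °C

Resistance network (inner→outer):
  R_conv,in = 1/(hA) = 1/(12.5·47.7) = 0.001677 K/W
  R_plaster = L/(kA) = 0.381/(0.207·47.7) = 0.03859 K/W
  R_concrete = L/(kA) = 0.0860/(1.44·47.7) = 0.001252 K/W
ΣR = 0.001677 + 0.03859 + 0.001252 = 0.04152 K/W
Q = ΔT/ΣR = (22.4 °C − -6.1 °C)/0.04152 = 686.4 W
From the inner boundary to the plaster/concrete interface, ΣR_partial = 0.04027 K/W.
T_interface = T_in − Q·ΣR_partial = 22.4 °C − (686.4)(0.04027) = -5.24 °C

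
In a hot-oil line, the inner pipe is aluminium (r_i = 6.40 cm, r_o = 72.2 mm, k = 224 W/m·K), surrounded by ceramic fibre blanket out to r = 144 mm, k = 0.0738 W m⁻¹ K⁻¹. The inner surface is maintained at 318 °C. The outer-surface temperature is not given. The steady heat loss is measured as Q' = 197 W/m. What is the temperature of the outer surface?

Sum the resistances:
  R'_aluminium = ln(0.0722/0.0640)/(2πk) = 0.1206/(2π·224) = 8.566×10^-5 m·K/W
  R'_ceramic fibre blanket = ln(0.144/0.0722)/(2πk) = 0.6904/(2π·0.0738) = 1.489 m·K/W
ΣR = 1.489 m·K/W
ΔT = Q'·ΣR = 197 × 1.489 = 293.3 K
Heat flows outward, so T_out = T_in − ΔT = 318 − 293.3 = 24.7 °C

T_out = 24.7 °C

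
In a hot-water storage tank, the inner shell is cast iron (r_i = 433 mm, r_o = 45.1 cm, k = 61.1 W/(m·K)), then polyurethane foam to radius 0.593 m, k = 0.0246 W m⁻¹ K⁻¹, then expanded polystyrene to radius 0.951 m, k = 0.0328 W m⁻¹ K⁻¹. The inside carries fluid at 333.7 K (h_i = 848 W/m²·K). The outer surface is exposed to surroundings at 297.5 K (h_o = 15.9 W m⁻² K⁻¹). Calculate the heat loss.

Q = 11.1 W

Resistance network (inner→outer):
  R_conv,in = 1/(4πr²h) = 1/(4π·0.433²·848) = 5.005×10^-4 K/W
  R_cast iron = (1/0.433 − 1/0.451)/(4πk) = 0.09217/(4π·61.1) = 1.200×10^-4 K/W
  R_polyurethane foam = (1/0.451 − 1/0.593)/(4πk) = 0.5310/(4π·0.0246) = 1.718 K/W
  R_expanded polystyrene = (1/0.593 − 1/0.951)/(4πk) = 0.6348/(4π·0.0328) = 1.540 K/W
  R_conv,out = 1/(4πr²h) = 1/(4π·0.951²·15.9) = 0.005534 K/W
ΣR = 5.005×10^-4 + 1.200×10^-4 + 1.718 + 1.540 + 0.005534 = 3.264 K/W
Q = ΔT/ΣR = (333.7 K − 297.5 K)/3.264 = 11.1 W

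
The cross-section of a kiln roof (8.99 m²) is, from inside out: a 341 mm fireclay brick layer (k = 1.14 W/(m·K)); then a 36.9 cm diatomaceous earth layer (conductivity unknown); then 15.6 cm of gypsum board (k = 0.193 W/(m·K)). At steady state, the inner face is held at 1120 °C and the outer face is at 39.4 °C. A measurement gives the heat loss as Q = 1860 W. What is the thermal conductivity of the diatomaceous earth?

ΣR = ΔT/Q = |1120 − 39.4|/1860 = 0.5810 K/W
Known resistances:
  R_fireclay brick = L/(kA) = 0.341/(1.14·8.99) = 0.03327 K/W
  R_gypsum board = L/(kA) = 0.156/(0.193·8.99) = 0.08991 K/W
R_diatomaceous earth = ΣR − ΣR_known = 0.5810 − 0.1232 = 0.4578 K/W
L/(kA) = 0.4578 ⇒ k = 0.369/(0.4578·8.99) = 0.0897 W/m·K

k = 0.0897 W/m·K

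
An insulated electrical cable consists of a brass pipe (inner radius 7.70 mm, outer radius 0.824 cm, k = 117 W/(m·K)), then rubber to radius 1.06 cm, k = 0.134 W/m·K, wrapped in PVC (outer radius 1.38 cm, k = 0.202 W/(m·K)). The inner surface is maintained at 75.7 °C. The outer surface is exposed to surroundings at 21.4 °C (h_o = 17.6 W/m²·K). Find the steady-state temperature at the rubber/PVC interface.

T = 61.7 °C

Series thermal resistances, inner to outer:
  R'_brass = ln(0.00824/0.00770)/(2πk) = 0.06778/(2π·117) = 9.220×10^-5 m·K/W
  R'_rubber = ln(0.0106/0.00824)/(2πk) = 0.2519/(2π·0.134) = 0.2991 m·K/W
  R'_PVC = ln(0.0138/0.0106)/(2πk) = 0.2638/(2π·0.202) = 0.2079 m·K/W
  R'_conv,out = 1/(2πr h) = 1/(2π·0.0138·17.6) = 0.6553 m·K/W
ΣR = 9.220×10^-5 + 0.2991 + 0.2079 + 0.6553 = 1.162 m·K/W
Q' = ΔT/ΣR = (75.7 °C − 21.4 °C)/1.162 = 46.73 W/m
From the inner boundary to the rubber/PVC interface, ΣR_partial = 0.2992 m·K/W.
T_interface = T_in − Q'·ΣR_partial = 75.7 °C − (46.73)(0.2992) = 61.7 °C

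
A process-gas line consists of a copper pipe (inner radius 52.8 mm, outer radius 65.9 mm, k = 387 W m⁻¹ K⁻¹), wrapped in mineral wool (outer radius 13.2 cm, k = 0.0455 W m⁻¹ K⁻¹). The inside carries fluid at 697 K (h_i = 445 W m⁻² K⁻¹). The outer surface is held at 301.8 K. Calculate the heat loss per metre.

Q' = 162 W/m

Treat each layer as a resistance in series:
  R'_conv,in = 1/(2πr h) = 1/(2π·0.0528·445) = 0.006774 m·K/W
  R'_copper = ln(0.0659/0.0528)/(2πk) = 0.2216/(2π·387) = 9.114×10^-5 m·K/W
  R'_mineral wool = ln(0.132/0.0659)/(2πk) = 0.6947/(2π·0.0455) = 2.430 m·K/W
ΣR = 0.006774 + 9.114×10^-5 + 2.430 = 2.437 m·K/W
Q' = ΔT/ΣR = (697 K − 301.8 K)/2.437 = 162 W/m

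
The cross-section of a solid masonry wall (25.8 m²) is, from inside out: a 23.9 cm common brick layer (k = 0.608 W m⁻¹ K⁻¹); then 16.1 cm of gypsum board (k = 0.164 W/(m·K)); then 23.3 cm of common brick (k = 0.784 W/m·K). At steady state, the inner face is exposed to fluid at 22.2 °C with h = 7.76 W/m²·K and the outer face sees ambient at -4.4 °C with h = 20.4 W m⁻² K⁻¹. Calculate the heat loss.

Treat each layer as a resistance in series:
  R_conv,in = 1/(hA) = 1/(7.76·25.8) = 0.004995 K/W
  R_common brick = L/(kA) = 0.239/(0.608·25.8) = 0.01524 K/W
  R_gypsum board = L/(kA) = 0.161/(0.164·25.8) = 0.03805 K/W
  R_common brick = L/(kA) = 0.233/(0.784·25.8) = 0.01152 K/W
  R_conv,out = 1/(hA) = 1/(20.4·25.8) = 0.001900 K/W
ΣR = 0.004995 + 0.01524 + 0.03805 + 0.01152 + 0.001900 = 0.07171 K/W
Q = ΔT/ΣR = (22.2 °C − -4.4 °C)/0.07171 = 371 W

Q = 371 W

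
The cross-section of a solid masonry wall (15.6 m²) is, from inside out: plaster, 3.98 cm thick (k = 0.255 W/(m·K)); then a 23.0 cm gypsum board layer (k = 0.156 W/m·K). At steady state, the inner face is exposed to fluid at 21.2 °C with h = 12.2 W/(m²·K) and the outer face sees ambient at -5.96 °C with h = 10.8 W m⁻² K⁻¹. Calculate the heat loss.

Treat each layer as a resistance in series:
  R_conv,in = 1/(hA) = 1/(12.2·15.6) = 0.005254 K/W
  R_plaster = L/(kA) = 0.0398/(0.255·15.6) = 0.01001 K/W
  R_gypsum board = L/(kA) = 0.230/(0.156·15.6) = 0.09451 K/W
  R_conv,out = 1/(hA) = 1/(10.8·15.6) = 0.005935 K/W
ΣR = 0.005254 + 0.01001 + 0.09451 + 0.005935 = 0.1157 K/W
Q = ΔT/ΣR = (21.2 °C − -5.96 °C)/0.1157 = 235 W

Q = 235 W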